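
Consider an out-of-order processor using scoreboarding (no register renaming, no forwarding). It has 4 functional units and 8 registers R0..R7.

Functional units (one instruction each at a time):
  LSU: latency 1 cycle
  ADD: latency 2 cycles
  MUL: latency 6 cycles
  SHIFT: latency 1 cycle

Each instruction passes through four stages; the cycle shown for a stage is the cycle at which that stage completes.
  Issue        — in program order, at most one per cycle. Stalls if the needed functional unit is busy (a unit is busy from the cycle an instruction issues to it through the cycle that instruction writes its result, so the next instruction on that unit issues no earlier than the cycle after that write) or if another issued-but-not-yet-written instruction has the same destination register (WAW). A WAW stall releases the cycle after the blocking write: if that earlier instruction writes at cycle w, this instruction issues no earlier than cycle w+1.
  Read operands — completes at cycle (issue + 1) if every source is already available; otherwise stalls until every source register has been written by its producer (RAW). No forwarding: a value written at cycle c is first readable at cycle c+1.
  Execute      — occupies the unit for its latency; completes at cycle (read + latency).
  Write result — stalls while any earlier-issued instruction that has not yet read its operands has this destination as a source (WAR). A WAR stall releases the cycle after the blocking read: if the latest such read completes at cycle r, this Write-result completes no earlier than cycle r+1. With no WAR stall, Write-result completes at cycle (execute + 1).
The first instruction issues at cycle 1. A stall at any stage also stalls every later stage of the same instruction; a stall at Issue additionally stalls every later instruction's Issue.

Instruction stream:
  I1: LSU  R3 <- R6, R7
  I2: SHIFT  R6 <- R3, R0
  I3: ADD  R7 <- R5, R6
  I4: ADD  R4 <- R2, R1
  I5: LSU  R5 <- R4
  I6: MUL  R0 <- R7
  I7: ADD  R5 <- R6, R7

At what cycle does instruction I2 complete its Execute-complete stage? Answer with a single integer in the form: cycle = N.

cycle = 6

c1: I1 issues→LSU
c2: I1 reads; I2 issues→SHIFT
c3: I1 exec-done; I3 issues→ADD
c4: I1 writes R3
c5: I2 reads
c6: I2 exec-done
c7: I2 writes R6
c8: I3 reads
c10: I3 exec-done
c11: I3 writes R7
c12: I4 issues→ADD
c13: I4 reads; I5 issues→LSU
c14: I6 issues→MUL
c15: I4 exec-done; I6 reads
c16: I4 writes R4
c17: I5 reads
c18: I5 exec-done
c19: I5 writes R5
c20: I7 issues→ADD
c21: I6 exec-done; I7 reads
c22: I6 writes R0
c23: I7 exec-done
c24: I7 writes R5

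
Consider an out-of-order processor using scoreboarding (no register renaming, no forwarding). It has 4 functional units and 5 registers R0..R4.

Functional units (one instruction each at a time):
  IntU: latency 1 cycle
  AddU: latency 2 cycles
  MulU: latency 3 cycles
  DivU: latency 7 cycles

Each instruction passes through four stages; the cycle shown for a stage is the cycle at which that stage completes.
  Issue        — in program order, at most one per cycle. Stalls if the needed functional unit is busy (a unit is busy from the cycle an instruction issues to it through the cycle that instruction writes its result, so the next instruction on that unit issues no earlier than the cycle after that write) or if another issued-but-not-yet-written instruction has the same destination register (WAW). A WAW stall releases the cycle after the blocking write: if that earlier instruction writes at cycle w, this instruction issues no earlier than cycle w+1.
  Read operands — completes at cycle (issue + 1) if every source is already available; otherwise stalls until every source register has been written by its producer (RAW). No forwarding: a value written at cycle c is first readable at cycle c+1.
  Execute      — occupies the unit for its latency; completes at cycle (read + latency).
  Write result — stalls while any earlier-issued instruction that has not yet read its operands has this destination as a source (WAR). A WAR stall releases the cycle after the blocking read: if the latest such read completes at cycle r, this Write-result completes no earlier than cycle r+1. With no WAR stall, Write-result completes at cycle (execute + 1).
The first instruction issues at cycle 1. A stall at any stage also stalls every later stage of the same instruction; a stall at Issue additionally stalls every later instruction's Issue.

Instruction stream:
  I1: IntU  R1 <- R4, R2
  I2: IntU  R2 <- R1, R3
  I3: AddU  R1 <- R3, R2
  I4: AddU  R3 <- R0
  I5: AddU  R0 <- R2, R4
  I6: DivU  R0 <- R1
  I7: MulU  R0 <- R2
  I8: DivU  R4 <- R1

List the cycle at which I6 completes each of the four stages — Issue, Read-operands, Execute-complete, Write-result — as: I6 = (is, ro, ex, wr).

cycle 1: issue I1 (IntU)
cycle 2: I1 read-ops
cycle 3: I1 finished on IntU
cycle 4: I1→R1
cycle 5: issue I2 (IntU)
cycle 6: I2 read-ops; issue I3 (AddU)
cycle 7: I2 finished on IntU
cycle 8: I2→R2
cycle 9: I3 read-ops
cycle 11: I3 finished on AddU
cycle 12: I3→R1
cycle 13: issue I4 (AddU)
cycle 14: I4 read-ops
cycle 16: I4 finished on AddU
cycle 17: I4→R3
cycle 18: issue I5 (AddU)
cycle 19: I5 read-ops
cycle 21: I5 finished on AddU
cycle 22: I5→R0
cycle 23: issue I6 (DivU)
cycle 24: I6 read-ops
cycle 31: I6 finished on DivU
cycle 32: I6→R0
cycle 33: issue I7 (MulU)
cycle 34: I7 read-ops; issue I8 (DivU)
cycle 35: I8 read-ops
cycle 37: I7 finished on MulU
cycle 38: I7→R0
cycle 42: I8 finished on DivU
cycle 43: I8→R4

I6 = (23, 24, 31, 32)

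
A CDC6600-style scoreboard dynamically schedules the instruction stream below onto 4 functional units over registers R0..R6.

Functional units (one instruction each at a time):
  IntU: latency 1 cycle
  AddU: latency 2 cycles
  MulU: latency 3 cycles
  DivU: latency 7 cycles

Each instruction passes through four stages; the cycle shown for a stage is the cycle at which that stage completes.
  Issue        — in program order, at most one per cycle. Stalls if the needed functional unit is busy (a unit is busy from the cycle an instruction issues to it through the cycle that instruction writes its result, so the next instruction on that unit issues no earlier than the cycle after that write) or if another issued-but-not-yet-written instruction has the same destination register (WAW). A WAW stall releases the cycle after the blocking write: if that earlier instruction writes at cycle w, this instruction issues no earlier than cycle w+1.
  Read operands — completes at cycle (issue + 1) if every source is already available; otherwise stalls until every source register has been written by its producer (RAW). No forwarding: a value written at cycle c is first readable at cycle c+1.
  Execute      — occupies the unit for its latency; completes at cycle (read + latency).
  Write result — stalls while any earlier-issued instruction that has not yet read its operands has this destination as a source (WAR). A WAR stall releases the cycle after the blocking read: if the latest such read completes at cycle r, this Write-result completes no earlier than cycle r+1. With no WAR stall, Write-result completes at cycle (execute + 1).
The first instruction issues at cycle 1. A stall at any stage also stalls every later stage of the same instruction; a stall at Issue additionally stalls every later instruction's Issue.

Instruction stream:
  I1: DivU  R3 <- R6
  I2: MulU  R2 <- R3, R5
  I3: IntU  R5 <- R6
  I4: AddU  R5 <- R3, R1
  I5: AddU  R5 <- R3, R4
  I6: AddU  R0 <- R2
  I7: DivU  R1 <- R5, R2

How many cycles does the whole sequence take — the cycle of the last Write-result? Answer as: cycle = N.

cycle = 33

[I1] 1/2/9/10
[I2] 2/11/14/15  (RAW R3: wait I1 write@10)
[I3] 3/4/5/12  (WAR R5: wait I2 read@11)
[I4] 13/14/16/17  (WAW R5: wait I3 write@12)
[I5] 18/19/21/22  (struct: AddU busy until I4 writes@17)
[I6] 23/24/26/27  (struct: AddU busy until I5 writes@22)
[I7] 24/25/32/33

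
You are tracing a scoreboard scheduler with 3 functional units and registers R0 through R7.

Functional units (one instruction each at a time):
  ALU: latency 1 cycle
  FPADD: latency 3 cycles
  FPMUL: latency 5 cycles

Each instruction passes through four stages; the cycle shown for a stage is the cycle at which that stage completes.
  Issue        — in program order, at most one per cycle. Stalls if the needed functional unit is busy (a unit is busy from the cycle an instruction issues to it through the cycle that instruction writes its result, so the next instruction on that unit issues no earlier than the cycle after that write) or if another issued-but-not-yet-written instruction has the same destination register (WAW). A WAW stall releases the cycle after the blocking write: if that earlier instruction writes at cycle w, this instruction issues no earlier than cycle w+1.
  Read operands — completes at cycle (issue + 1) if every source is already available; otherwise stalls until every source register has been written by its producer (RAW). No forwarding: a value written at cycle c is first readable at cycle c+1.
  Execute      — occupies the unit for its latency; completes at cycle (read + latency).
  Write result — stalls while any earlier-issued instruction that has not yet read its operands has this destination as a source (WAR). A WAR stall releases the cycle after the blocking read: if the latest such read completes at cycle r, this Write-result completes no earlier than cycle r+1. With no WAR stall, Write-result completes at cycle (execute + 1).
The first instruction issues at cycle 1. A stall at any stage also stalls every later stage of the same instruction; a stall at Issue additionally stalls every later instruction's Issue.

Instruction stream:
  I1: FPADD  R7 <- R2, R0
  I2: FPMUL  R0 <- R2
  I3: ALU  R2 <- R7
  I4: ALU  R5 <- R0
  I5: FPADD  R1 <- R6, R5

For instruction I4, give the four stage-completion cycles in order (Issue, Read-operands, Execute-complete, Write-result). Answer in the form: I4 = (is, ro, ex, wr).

I4 = (10, 11, 12, 13)

t=1  I1 issues→FPADD
t=2  I1 reads; I2 issues→FPMUL
t=3  I2 reads; I3 issues→ALU
t=5  I1 exec-done
t=6  I1 writes R7
t=7  I3 reads
t=8  I2 exec-done; I3 exec-done
t=9  I2 writes R0; I3 writes R2
t=10  I4 issues→ALU
t=11  I4 reads; I5 issues→FPADD
t=12  I4 exec-done
t=13  I4 writes R5
t=14  I5 reads
t=17  I5 exec-done
t=18  I5 writes R1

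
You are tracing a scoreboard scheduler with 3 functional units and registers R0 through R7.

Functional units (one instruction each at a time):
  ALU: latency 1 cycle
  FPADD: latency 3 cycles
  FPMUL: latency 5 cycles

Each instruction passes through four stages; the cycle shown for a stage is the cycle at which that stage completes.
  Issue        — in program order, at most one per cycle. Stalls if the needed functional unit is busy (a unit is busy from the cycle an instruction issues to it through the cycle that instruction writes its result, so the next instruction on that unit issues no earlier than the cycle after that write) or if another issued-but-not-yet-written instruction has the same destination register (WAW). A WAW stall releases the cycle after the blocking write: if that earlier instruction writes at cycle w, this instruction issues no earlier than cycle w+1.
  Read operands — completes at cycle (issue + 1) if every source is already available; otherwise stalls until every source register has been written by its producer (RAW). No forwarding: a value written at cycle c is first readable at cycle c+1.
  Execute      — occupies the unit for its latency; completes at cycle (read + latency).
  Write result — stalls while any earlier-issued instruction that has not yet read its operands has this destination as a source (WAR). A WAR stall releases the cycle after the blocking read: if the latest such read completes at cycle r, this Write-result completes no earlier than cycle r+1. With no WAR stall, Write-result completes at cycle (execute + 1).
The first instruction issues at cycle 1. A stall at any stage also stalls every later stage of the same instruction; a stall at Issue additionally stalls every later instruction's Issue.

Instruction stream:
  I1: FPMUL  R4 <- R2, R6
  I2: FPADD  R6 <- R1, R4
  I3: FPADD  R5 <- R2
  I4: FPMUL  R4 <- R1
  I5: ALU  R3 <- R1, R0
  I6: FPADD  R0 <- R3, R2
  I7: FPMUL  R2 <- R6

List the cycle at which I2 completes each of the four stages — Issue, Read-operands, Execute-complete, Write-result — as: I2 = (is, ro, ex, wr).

I1  is:1  ro:2  ex:7  wr:8
I2  is:2  ro:9  ex:12  wr:13  — RAW R4: wait I1 write@8
I3  is:14  ro:15  ex:18  wr:19  — struct: FPADD busy until I2 writes@13
I4  is:15  ro:16  ex:21  wr:22
I5  is:16  ro:17  ex:18  wr:19
I6  is:20  ro:21  ex:24  wr:25  — struct: FPADD busy until I3 writes@19
I7  is:23  ro:24  ex:29  wr:30  — struct: FPMUL busy until I4 writes@22

I2 = (2, 9, 12, 13)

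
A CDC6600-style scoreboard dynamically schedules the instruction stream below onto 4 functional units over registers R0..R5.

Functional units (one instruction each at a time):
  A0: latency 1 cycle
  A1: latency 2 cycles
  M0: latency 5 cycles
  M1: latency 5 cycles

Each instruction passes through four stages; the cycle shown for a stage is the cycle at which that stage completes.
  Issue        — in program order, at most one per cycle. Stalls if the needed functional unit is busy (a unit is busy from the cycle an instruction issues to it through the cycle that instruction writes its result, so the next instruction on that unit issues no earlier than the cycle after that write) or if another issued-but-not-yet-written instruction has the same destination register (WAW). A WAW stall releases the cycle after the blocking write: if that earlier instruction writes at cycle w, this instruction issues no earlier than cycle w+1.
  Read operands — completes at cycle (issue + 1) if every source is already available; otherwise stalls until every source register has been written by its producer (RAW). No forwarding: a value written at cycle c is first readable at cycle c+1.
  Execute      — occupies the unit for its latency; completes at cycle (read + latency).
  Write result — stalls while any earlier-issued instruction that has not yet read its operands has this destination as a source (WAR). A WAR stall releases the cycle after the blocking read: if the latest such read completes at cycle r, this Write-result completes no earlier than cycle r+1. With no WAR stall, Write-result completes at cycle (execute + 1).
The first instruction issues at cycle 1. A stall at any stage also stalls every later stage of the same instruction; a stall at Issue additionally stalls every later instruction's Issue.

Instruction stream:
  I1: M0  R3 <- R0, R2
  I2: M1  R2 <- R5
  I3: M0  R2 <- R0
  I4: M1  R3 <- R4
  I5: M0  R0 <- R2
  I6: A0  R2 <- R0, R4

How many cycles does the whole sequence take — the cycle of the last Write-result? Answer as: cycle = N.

cycle = 28

I1: IS=1 RO=2 EX=7 WR=8
I2: IS=2 RO=3 EX=8 WR=9
I3: IS=10 RO=11 EX=16 WR=17  [WAW R2: wait I2 write@9]
I4: IS=11 RO=12 EX=17 WR=18
I5: IS=18 RO=19 EX=24 WR=25  [struct: M0 busy until I3 writes@17]
I6: IS=19 RO=26 EX=27 WR=28  [RAW R0: wait I5 write@25]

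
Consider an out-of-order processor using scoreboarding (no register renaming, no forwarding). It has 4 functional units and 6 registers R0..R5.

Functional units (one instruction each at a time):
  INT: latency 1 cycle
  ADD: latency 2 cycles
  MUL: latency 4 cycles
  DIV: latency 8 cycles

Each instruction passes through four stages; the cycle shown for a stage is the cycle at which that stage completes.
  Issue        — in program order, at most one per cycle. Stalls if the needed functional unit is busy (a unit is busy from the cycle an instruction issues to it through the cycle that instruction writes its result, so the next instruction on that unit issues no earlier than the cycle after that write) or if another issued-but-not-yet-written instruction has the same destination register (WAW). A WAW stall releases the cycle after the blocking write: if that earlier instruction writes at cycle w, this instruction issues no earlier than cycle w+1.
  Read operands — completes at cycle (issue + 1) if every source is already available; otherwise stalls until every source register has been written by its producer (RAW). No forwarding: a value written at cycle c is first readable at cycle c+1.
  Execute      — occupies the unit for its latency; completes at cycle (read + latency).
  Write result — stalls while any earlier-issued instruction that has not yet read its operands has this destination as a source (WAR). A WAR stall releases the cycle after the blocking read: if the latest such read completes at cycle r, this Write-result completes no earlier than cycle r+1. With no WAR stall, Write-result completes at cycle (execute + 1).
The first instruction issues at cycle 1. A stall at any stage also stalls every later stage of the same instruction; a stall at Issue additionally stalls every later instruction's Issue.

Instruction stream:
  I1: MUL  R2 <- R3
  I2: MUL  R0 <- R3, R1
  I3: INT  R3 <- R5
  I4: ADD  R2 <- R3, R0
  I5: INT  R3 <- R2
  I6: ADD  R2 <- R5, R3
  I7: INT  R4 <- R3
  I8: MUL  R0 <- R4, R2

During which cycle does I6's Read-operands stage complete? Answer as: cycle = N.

c1: I1 issues→MUL
c2: I1 reads
c6: I1 exec-done
c7: I1 writes R2
c8: I2 issues→MUL
c9: I2 reads | I3 issues→INT
c10: I3 reads | I4 issues→ADD
c11: I3 exec-done
c12: I3 writes R3
c13: I2 exec-done | I5 issues→INT
c14: I2 writes R0
c15: I4 reads
c17: I4 exec-done
c18: I4 writes R2
c19: I5 reads | I6 issues→ADD
c20: I5 exec-done
c21: I5 writes R3
c22: I6 reads | I7 issues→INT
c23: I7 reads | I8 issues→MUL
c24: I6 exec-done | I7 exec-done
c25: I6 writes R2 | I7 writes R4
c26: I8 reads
c30: I8 exec-done
c31: I8 writes R0

cycle = 22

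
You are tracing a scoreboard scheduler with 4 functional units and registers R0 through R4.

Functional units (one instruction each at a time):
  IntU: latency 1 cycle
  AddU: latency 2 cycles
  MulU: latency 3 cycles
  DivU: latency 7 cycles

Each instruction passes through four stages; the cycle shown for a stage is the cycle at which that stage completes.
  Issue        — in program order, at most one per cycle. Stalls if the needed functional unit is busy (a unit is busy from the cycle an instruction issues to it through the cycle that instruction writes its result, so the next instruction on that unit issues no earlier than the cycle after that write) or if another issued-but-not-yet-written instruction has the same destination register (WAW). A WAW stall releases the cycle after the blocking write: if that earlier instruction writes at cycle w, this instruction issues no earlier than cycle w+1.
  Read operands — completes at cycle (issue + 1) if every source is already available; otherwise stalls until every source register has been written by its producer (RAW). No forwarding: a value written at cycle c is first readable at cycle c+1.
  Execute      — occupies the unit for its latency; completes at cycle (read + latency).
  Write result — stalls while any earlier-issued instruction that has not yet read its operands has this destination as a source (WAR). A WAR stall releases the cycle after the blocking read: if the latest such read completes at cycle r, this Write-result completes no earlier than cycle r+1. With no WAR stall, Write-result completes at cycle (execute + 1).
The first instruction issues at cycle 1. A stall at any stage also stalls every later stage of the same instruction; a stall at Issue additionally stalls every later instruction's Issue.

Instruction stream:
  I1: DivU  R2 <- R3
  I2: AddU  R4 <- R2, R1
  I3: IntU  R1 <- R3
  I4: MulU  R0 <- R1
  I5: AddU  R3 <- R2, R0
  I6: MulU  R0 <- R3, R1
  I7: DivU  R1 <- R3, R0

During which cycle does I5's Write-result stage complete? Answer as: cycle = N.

1) issue 1, read 2, done 9, write 10
2) issue 2, read 11, done 13, write 14  <RAW R2: wait I1 write@10>
3) issue 3, read 4, done 5, write 12  <WAR R1: wait I2 read@11>
4) issue 4, read 13, done 16, write 17  <RAW R1: wait I3 write@12>
5) issue 15, read 18, done 20, write 21  <struct: AddU busy until I2 writes@14 / RAW R0: wait I4 write@17>
6) issue 18, read 22, done 25, write 26  <struct: MulU busy until I4 writes@17 / RAW R3: wait I5 write@21>
7) issue 19, read 27, done 34, write 35  <RAW R0: wait I6 write@26>

cycle = 21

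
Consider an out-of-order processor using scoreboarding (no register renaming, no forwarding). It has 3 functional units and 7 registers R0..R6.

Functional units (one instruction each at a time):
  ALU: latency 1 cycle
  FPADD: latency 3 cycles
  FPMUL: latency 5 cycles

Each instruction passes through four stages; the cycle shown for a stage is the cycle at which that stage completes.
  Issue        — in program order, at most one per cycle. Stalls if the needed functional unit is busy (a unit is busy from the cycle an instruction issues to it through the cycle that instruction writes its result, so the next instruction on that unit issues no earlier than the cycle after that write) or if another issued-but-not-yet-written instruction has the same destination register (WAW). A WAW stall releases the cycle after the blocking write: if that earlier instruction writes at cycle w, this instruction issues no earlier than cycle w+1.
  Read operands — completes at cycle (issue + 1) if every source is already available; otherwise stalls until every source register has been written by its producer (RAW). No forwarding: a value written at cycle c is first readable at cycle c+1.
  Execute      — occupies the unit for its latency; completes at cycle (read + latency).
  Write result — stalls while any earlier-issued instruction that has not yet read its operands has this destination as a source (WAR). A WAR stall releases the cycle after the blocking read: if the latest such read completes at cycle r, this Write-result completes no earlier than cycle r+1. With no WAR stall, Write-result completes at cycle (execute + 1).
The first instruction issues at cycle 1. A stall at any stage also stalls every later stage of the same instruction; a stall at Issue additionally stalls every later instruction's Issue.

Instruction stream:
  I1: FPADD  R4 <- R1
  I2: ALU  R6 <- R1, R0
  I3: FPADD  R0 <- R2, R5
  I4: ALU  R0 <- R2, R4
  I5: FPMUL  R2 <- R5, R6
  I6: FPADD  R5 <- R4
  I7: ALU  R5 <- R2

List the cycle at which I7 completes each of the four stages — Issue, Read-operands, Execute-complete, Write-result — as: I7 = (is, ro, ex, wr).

I7 = (21, 22, 23, 24)

I1 -> (1, 2, 5, 6)
I2 -> (2, 3, 4, 5)
I3 -> (7, 8, 11, 12)  // struct: FPADD busy until I1 writes@6
I4 -> (13, 14, 15, 16)  // WAW R0: wait I3 write@12
I5 -> (14, 15, 20, 21)
I6 -> (15, 16, 19, 20)
I7 -> (21, 22, 23, 24)  // WAW R5: wait I6 write@20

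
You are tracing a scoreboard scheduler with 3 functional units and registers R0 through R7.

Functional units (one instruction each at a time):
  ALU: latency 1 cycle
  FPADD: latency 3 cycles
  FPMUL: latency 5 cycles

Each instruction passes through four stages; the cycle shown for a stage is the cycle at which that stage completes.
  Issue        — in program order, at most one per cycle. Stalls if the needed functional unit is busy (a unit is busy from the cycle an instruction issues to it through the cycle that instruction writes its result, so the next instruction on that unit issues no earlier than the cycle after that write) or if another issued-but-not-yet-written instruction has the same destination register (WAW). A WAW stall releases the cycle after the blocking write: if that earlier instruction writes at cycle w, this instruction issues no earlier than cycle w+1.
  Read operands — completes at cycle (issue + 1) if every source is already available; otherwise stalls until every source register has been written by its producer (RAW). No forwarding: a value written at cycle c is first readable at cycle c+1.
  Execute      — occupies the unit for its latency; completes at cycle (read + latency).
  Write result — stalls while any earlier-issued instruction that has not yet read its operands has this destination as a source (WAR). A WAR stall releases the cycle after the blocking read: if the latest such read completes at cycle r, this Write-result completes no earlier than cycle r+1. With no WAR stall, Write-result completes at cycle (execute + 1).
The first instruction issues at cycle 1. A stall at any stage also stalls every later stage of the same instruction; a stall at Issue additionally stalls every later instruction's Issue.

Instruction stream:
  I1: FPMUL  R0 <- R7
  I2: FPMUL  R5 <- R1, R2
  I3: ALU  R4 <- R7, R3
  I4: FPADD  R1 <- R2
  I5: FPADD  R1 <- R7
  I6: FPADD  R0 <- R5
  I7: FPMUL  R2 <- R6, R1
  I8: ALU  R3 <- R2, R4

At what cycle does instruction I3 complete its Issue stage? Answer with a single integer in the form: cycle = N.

cycle = 10

cycle 1: I1→FPMUL
cycle 2: I1 RO
cycle 7: I1 EX
cycle 8: I1 WR R0
cycle 9: I2→FPMUL
cycle 10: I2 RO | I3→ALU
cycle 11: I3 RO | I4→FPADD
cycle 12: I3 EX | I4 RO
cycle 13: I3 WR R4
cycle 15: I2 EX | I4 EX
cycle 16: I2 WR R5 | I4 WR R1
cycle 17: I5→FPADD
cycle 18: I5 RO
cycle 21: I5 EX
cycle 22: I5 WR R1
cycle 23: I6→FPADD
cycle 24: I6 RO | I7→FPMUL
cycle 25: I7 RO | I8→ALU
cycle 27: I6 EX
cycle 28: I6 WR R0
cycle 30: I7 EX
cycle 31: I7 WR R2
cycle 32: I8 RO
cycle 33: I8 EX
cycle 34: I8 WR R3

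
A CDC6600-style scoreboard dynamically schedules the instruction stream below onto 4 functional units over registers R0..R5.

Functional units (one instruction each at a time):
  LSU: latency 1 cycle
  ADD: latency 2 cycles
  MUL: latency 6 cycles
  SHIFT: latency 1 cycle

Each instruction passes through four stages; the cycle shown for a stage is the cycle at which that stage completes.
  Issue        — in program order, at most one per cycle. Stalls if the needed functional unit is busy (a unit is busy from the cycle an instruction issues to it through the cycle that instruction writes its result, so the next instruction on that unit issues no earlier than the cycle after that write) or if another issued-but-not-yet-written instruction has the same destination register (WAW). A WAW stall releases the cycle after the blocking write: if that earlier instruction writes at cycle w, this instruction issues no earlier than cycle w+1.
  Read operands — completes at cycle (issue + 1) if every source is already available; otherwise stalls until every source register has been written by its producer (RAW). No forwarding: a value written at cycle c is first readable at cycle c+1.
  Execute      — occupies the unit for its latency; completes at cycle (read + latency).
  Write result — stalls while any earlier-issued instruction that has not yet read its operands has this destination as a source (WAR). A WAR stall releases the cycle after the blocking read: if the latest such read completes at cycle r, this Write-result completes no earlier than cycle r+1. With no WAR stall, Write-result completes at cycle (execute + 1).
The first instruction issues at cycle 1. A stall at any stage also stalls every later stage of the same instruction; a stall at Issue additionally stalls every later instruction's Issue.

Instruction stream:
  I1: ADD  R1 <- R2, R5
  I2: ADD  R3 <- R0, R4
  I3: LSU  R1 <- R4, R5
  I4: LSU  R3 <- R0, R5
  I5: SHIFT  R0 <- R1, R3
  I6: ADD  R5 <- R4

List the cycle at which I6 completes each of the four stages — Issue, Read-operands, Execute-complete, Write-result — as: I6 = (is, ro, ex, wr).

I6 = (13, 14, 16, 17)

c1: I1 issues→ADD
c2: I1 reads
c4: I1 exec-done
c5: I1 writes R1
c6: I2 issues→ADD
c7: I2 reads | I3 issues→LSU
c8: I3 reads
c9: I2 exec-done | I3 exec-done
c10: I2 writes R3 | I3 writes R1
c11: I4 issues→LSU
c12: I4 reads | I5 issues→SHIFT
c13: I4 exec-done | I6 issues→ADD
c14: I4 writes R3 | I6 reads
c15: I5 reads
c16: I5 exec-done | I6 exec-done
c17: I5 writes R0 | I6 writes R5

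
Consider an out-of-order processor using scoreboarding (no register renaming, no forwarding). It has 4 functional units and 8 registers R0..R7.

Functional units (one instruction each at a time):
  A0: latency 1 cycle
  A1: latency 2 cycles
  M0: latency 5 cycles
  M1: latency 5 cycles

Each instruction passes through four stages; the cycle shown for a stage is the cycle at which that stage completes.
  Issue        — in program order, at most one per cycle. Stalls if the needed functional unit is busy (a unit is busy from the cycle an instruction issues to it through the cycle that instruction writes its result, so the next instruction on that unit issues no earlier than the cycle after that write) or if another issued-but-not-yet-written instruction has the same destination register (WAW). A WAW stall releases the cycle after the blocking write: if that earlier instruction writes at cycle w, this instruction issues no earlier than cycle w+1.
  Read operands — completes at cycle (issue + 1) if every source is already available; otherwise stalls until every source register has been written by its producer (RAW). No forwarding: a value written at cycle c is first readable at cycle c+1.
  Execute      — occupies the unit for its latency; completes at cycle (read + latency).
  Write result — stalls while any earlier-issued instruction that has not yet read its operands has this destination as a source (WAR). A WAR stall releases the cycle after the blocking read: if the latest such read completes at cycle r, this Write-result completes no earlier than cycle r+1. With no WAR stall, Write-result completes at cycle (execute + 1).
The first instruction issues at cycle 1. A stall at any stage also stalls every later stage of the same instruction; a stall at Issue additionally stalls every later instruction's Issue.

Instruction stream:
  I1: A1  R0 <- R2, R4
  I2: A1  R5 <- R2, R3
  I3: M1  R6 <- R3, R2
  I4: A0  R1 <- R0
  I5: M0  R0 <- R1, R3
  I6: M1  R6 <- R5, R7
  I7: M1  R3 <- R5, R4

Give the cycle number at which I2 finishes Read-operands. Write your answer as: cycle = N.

cycle 1: issue I1 (A1)
cycle 2: I1 read-ops
cycle 4: I1 finished on A1
cycle 5: I1→R0
cycle 6: issue I2 (A1)
cycle 7: I2 read-ops; issue I3 (M1)
cycle 8: I3 read-ops; issue I4 (A0)
cycle 9: I2 finished on A1; I4 read-ops; issue I5 (M0)
cycle 10: I2→R5; I4 finished on A0
cycle 11: I4→R1
cycle 12: I5 read-ops
cycle 13: I3 finished on M1
cycle 14: I3→R6
cycle 15: issue I6 (M1)
cycle 16: I6 read-ops
cycle 17: I5 finished on M0
cycle 18: I5→R0
cycle 21: I6 finished on M1
cycle 22: I6→R6
cycle 23: issue I7 (M1)
cycle 24: I7 read-ops
cycle 29: I7 finished on M1
cycle 30: I7→R3

cycle = 7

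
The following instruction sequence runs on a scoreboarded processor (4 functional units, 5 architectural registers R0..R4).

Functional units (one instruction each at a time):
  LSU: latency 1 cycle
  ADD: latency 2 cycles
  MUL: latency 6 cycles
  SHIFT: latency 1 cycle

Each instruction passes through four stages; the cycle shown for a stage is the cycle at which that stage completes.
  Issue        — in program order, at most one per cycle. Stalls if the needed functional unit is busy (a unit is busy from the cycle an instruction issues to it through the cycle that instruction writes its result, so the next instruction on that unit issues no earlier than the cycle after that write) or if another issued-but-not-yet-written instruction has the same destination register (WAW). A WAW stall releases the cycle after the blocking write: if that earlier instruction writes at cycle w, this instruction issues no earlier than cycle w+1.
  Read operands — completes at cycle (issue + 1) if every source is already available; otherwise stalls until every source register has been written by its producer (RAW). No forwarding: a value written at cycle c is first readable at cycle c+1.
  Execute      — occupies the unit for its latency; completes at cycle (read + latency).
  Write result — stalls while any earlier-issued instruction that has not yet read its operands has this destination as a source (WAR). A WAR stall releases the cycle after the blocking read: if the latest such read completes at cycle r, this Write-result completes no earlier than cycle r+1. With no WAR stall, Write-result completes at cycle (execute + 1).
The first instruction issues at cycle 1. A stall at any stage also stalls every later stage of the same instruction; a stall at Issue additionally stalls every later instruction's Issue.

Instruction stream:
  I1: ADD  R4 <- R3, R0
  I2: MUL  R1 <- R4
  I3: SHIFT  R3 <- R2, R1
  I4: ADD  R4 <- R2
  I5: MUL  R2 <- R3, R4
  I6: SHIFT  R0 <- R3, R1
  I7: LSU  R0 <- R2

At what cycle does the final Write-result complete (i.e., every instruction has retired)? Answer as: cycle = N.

I1 -> (1, 2, 4, 5)
I2 -> (2, 6, 12, 13)  // RAW R4: wait I1 write@5
I3 -> (3, 14, 15, 16)  // RAW R1: wait I2 write@13
I4 -> (6, 7, 9, 10)  // struct: ADD busy until I1 writes@5
I5 -> (14, 17, 23, 24)  // struct: MUL busy until I2 writes@13, RAW R3: wait I3 write@16
I6 -> (17, 18, 19, 20)  // struct: SHIFT busy until I3 writes@16
I7 -> (21, 25, 26, 27)  // WAW R0: wait I6 write@20, RAW R2: wait I5 write@24

cycle = 27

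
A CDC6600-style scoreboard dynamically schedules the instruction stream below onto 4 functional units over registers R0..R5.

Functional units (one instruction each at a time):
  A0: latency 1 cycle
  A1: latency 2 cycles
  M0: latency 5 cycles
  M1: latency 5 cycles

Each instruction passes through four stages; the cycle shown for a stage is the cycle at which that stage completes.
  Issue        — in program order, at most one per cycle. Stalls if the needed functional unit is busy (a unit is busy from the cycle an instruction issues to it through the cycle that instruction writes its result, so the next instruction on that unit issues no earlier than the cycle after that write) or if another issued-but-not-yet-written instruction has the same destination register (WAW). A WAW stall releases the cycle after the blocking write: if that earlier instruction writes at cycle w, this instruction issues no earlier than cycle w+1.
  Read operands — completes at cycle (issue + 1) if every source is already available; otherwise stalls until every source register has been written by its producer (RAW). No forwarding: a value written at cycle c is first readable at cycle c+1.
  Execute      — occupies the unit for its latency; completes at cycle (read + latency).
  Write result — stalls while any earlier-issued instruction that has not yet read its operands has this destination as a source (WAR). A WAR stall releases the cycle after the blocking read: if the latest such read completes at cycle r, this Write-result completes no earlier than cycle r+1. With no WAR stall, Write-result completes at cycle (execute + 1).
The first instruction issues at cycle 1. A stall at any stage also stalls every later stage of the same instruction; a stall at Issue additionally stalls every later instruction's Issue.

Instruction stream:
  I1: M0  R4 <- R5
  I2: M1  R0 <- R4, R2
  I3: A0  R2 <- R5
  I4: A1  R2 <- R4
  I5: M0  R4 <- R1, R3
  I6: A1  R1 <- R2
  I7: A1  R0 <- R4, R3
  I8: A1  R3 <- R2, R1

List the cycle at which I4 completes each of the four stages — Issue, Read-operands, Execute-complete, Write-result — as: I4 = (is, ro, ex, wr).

I1 -> (1, 2, 7, 8)
I2 -> (2, 9, 14, 15)  // RAW R4: wait I1 write@8
I3 -> (3, 4, 5, 10)  // WAR R2: wait I2 read@9
I4 -> (11, 12, 14, 15)  // WAW R2: wait I3 write@10
I5 -> (12, 13, 18, 19)
I6 -> (16, 17, 19, 20)  // struct: A1 busy until I4 writes@15
I7 -> (21, 22, 24, 25)  // struct: A1 busy until I6 writes@20
I8 -> (26, 27, 29, 30)  // struct: A1 busy until I7 writes@25

I4 = (11, 12, 14, 15)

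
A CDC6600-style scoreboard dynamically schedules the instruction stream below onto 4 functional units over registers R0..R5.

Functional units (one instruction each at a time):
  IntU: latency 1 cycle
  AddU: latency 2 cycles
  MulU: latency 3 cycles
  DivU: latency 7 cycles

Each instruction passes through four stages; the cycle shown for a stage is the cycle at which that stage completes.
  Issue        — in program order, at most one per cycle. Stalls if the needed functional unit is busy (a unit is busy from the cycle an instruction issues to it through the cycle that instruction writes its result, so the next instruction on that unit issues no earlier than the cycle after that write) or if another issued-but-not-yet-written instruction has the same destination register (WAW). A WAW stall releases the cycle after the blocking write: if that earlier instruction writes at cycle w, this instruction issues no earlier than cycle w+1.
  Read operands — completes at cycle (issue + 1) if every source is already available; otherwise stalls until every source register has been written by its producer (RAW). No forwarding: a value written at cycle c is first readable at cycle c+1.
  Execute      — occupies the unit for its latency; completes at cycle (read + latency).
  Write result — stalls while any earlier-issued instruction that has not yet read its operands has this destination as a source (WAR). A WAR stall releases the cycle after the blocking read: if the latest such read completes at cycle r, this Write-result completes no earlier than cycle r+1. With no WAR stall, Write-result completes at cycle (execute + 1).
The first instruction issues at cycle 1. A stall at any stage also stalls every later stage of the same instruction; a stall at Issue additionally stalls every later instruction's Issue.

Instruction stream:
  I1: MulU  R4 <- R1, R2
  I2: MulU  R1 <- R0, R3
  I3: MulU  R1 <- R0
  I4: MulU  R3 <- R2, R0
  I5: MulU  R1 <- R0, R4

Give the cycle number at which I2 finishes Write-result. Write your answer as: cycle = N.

I1  is:1  ro:2  ex:5  wr:6
I2  is:7  ro:8  ex:11  wr:12  — struct: MulU busy until I1 writes@6
I3  is:13  ro:14  ex:17  wr:18  — struct: MulU busy until I2 writes@12
I4  is:19  ro:20  ex:23  wr:24  — struct: MulU busy until I3 writes@18
I5  is:25  ro:26  ex:29  wr:30  — struct: MulU busy until I4 writes@24

cycle = 12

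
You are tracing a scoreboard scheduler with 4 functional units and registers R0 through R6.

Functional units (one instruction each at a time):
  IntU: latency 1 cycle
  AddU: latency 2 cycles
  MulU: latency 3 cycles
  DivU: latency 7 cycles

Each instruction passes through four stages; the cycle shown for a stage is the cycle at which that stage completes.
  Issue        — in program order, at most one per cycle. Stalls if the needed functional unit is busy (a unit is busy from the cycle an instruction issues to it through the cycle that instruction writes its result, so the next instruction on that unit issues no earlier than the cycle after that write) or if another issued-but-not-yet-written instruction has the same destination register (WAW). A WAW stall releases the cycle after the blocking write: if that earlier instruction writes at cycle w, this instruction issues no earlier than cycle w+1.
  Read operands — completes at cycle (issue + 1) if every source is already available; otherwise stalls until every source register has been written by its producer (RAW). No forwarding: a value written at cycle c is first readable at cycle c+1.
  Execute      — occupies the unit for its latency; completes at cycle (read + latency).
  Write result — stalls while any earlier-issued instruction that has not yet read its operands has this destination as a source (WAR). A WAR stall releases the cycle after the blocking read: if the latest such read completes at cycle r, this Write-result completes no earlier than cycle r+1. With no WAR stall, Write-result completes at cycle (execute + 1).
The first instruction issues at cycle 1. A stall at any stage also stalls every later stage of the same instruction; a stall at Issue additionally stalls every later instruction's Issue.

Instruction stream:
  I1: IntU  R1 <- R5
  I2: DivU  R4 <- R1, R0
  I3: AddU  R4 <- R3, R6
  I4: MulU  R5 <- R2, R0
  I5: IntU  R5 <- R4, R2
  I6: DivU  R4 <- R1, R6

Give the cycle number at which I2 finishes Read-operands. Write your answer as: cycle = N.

[I1] 1/2/3/4
[I2] 2/5/12/13  (RAW R1: wait I1 write@4)
[I3] 14/15/17/18  (WAW R4: wait I2 write@13)
[I4] 15/16/19/20
[I5] 21/22/23/24  (WAW R5: wait I4 write@20)
[I6] 22/23/30/31

cycle = 5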